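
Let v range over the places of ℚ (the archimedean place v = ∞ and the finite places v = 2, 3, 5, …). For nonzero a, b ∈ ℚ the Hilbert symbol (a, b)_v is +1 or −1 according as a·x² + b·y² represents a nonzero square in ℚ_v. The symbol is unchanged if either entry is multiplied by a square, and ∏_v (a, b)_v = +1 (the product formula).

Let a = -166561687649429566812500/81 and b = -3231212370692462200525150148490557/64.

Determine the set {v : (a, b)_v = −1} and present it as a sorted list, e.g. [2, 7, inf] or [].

[2, 7, 13, 23, 29, 47, 53, inf]

(a, b) ≡ (-6573749, -145752173) mod (ℚ^×)²; places V = {2, 3, 5, 7, 13, 19, 23, 29, 31, 47, 53, ∞}.
(a,b)_5: α=6, u≡4; β=0, v≡2 (mod 5); (4|5)=+1, (2|5)=-1; sign (−1)^0·+1^0·-1^6 = +1.
(a,b)_7: α=1, u≡5; β=5, v≡3 (mod 7); (5|7)=-1, (3|7)=-1; sign (−1)^1·-1^5·-1^1 = -1.
(a,b)_13: α=1, u≡10; β=4, v≡5 (mod 13); (10|13)=+1, (5|13)=-1; sign (−1)^0·+1^4·-1^1 = -1.
(a,b)_53: α=1, u≡1; β=1, v≡45 (mod 53); (1|53)=+1, (45|53)=-1; sign (−1)^0·+1^1·-1^1 = -1.
(a,b)_19: α=2, u≡9; β=5, v≡4 (mod 19); (9|19)=+1, (4|19)=+1; sign (−1)^0·+1^5·+1^2 = +1.
(a,b)_31: α=2, u≡2; β=3, v≡18 (mod 31); (2|31)=+1, (18|31)=+1; sign (−1)^0·+1^3·+1^2 = +1.
(a,b)_2: α=2, β=-6; u≡3, v≡3 (mod 8); ε(u)ε(v)=1·1, αω(v)=2·1, βω(u)=-6·1; sum ≡ 1  ⇒  -1.
(a,b)_3: α=-4, u≡1; β=0, v≡1 (mod 3); (1|3)=+1, (1|3)=+1; sign (−1)^0·+1^0·+1^-4 = +1.
(a,b)_∞: sgn(-6573749)=−, sgn(-145752173)=−, so -1.
(a,b)_47: α=3, u≡46; β=4, v≡33 (mod 47); (46|47)=-1, (33|47)=-1; sign (−1)^0·-1^4·-1^3 = -1.
(a,b)_23: α=2, u≡10; β=3, v≡3 (mod 23); (10|23)=-1, (3|23)=+1; sign (−1)^0·-1^3·+1^2 = -1.
(a,b)_29: α=1, u≡12; β=1, v≡23 (mod 29); (12|29)=-1, (23|29)=+1; sign (−1)^0·-1^1·+1^1 = -1.
(-6573749, -145752173 / ℚ) ramifies at {2, 7, 13, 23, 29, 47, 53, ∞}: a division algebra.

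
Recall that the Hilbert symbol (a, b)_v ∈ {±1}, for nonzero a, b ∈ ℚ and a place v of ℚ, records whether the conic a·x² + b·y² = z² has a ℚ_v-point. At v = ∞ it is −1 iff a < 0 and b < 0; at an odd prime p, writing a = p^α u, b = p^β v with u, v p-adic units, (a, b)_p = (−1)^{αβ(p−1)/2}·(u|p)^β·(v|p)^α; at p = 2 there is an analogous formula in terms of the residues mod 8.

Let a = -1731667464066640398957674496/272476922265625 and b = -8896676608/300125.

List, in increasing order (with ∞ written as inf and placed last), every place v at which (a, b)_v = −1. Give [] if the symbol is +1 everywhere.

(a, b) ≡ (-899, -215) mod (ℚ^×)²; places V = {2, 3, 5, 7, 11, 13, 29, 31, 43, ∞}.
(a,b)_∞: sgn(-899)=−, sgn(-215)=−, so -1.
(a,b)_3: α=2, u≡1; β=0, v≡1 (mod 3); (1|3)=+1, (1|3)=+1; sign (−1)^0·+1^0·+1^2 = +1.
(a,b)_29: α=5, u≡14; β=2, v≡12 (mod 29); (14|29)=-1, (12|29)=-1; sign (−1)^0·-1^2·-1^5 = -1.
(a,b)_43: α=2, u≡1; β=1, v≡38 (mod 43); (1|43)=+1, (38|43)=+1; sign (−1)^0·+1^1·+1^2 = +1.
(a,b)_13: α=2, u≡2; β=0, v≡11 (mod 13); (2|13)=-1, (11|13)=-1; sign (−1)^0·-1^0·-1^2 = +1.
(a,b)_11: α=-2, u≡1; β=0, v≡5 (mod 11); (1|11)=+1, (5|11)=+1; sign (−1)^0·+1^0·+1^-2 = +1.
(a,b)_7: α=-8, u≡2; β=-4, v≡1 (mod 7); (2|7)=+1, (1|7)=+1; sign (−1)^0·+1^-4·+1^-8 = +1.
(a,b)_31: α=5, u≡14; β=2, v≡8 (mod 31); (14|31)=+1, (8|31)=+1; sign (−1)^0·+1^2·+1^5 = +1.
(a,b)_5: α=-8, u≡4; β=-3, v≡2 (mod 5); (4|5)=+1, (2|5)=-1; sign (−1)^0·+1^-3·-1^-8 = +1.
(a,b)_2: α=20, β=8; u≡5, v≡1 (mod 8); ε(u)ε(v)=0·0, αω(v)=20·0, βω(u)=8·1; sum ≡ 0  ⇒  +1.
|Ram(-899, -215)| = 2, even; anisotropic at {29, ∞}.

[29, inf]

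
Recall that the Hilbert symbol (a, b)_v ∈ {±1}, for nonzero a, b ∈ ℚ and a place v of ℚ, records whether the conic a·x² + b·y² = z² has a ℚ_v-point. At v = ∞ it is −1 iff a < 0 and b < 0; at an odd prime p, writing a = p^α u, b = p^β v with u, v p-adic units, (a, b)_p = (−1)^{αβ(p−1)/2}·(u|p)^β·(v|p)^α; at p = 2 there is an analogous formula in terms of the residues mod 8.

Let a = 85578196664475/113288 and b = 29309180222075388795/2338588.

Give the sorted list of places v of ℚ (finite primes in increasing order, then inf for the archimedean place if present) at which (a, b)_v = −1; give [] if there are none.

Mod squares: a ≡ 1702, b ≡ 863765. Check v ∈ {∞, 2, 3, 5, 7, 17, 23, 29, 37}.
v=7: a=7^-2·(≡2), b=7^-1·(≡3) mod 7; (2|7)=+1, (3|7)=-1; (−1)^{-2·-1·3}·(+1)^-1·(-1)^-2 = +1.
v=37: a=37^1·(≡3), b=37^1·(≡23) mod 37; (3|37)=+1, (23|37)=-1; (−1)^{1·1·18}·(+1)^1·(-1)^1 = -1.
v=5: a=5^2·(≡3), b=5^1·(≡3) mod 5; (3|5)=-1, (3|5)=-1; (−1)^{2·1·2}·(-1)^1·(-1)^2 = -1.
v=29: a=29^2·(≡7), b=29^3·(≡18) mod 29; (7|29)=+1, (18|29)=-1; (−1)^{2·3·14}·(+1)^3·(-1)^2 = +1.
v=3: a=3^14·(≡1), b=3^24·(≡2) mod 3; (1|3)=+1, (2|3)=-1; (−1)^{14·24·1}·(+1)^24·(-1)^14 = +1.
v=17: a=17^-2·(≡9), b=17^-4·(≡12) mod 17; (9|17)=+1, (12|17)=-1; (−1)^{-2·-4·8}·(+1)^-4·(-1)^-2 = +1.
v=23: a=23^1·(≡20), b=23^1·(≡21) mod 23; (20|23)=-1, (21|23)=-1; (−1)^{1·1·11}·(-1)^1·(-1)^1 = -1.
v=∞: 1702 > 0 and 863765 > 0  ⇒  (a,b)_∞ = +1.
v=2: v_2(a)=-3, v_2(b)=-2; units ≡ 3, 5 (mod 8); ε·ε+αω+βω = 1·0+-3·1+-2·1 ≡ 1  ⇒  (a,b)_2 = -1.
|Ram(1702, 863765)| = 4, even; anisotropic at {2, 5, 23, 37}.

[2, 5, 23, 37]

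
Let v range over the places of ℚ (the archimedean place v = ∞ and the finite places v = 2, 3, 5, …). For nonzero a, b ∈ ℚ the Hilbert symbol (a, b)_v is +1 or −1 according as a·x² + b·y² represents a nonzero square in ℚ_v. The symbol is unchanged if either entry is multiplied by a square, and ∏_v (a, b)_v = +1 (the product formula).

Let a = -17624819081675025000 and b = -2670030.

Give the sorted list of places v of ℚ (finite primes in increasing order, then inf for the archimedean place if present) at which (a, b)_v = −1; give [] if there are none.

(a, b) ≡ (-98890, -296670) mod (ℚ^×)²; places V = {2, 3, 5, 11, 29, 31, ∞}.
(a,b)_∞: sgn(-98890)=−, sgn(-296670)=−, so -1.
(a,b)_3: α=6, u≡2; β=3, v≡2 (mod 3); (2|3)=-1, (2|3)=-1; sign (−1)^0·-1^3·-1^6 = -1.
(a,b)_31: α=3, u≡12; β=1, v≡19 (mod 31); (12|31)=-1, (19|31)=+1; sign (−1)^1·-1^1·+1^3 = +1.
(a,b)_2: α=3, β=1; u≡3, v≡1 (mod 8); ε(u)ε(v)=1·0, αω(v)=3·0, βω(u)=1·1; sum ≡ 1  ⇒  -1.
(a,b)_29: α=3, u≡18; β=1, v≡5 (mod 29); (18|29)=-1, (5|29)=+1; sign (−1)^0·-1^1·+1^3 = -1.
(a,b)_11: α=3, u≡10; β=1, v≡7 (mod 11); (10|11)=-1, (7|11)=-1; sign (−1)^1·-1^1·-1^3 = -1.
(a,b)_5: α=5, u≡2; β=1, v≡4 (mod 5); (2|5)=-1, (4|5)=+1; sign (−1)^0·-1^1·+1^5 = -1.
|Ram(-98890, -296670)| = 6, even; anisotropic at {2, 3, 5, 11, 29, ∞}.

[2, 3, 5, 11, 29, inf]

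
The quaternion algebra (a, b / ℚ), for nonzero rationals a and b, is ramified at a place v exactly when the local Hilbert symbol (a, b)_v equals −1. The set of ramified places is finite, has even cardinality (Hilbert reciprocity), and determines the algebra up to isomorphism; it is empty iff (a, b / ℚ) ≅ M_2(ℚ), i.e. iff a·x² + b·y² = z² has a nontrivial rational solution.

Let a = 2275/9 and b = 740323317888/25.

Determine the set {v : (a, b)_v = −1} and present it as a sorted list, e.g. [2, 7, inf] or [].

(a, b) ≡ (91, 131138) mod (ℚ^×)²; places V = {2, 3, 5, 7, 11, 13, 17, 19, 29, ∞}.
(a,b)_11: α=0, u≡1; β=2, v≡8 (mod 11); (1|11)=+1, (8|11)=-1; sign (−1)^0·+1^2·-1^0 = +1.
(a,b)_3: α=-2, u≡1; β=6, v≡2 (mod 3); (1|3)=+1, (2|3)=-1; sign (−1)^0·+1^6·-1^-2 = +1.
(a,b)_19: α=0, u≡10; β=1, v≡4 (mod 19); (10|19)=-1, (4|19)=+1; sign (−1)^0·-1^1·+1^0 = -1.
(a,b)_17: α=0, u≡11; β=1, v≡9 (mod 17); (11|17)=-1, (9|17)=+1; sign (−1)^0·-1^1·+1^0 = -1.
(a,b)_2: α=0, β=7; u≡3, v≡1 (mod 8); ε(u)ε(v)=1·0, αω(v)=0·0, βω(u)=7·1; sum ≡ 1  ⇒  -1.
(a,b)_5: α=2, u≡4; β=-2, v≡3 (mod 5); (4|5)=+1, (3|5)=-1; sign (−1)^0·+1^-2·-1^2 = +1.
(a,b)_∞: sgn(91)=+, sgn(131138)=+, so +1.
(a,b)_13: α=1, u≡5; β=0, v≡2 (mod 13); (5|13)=-1, (2|13)=-1; sign (−1)^0·-1^0·-1^1 = -1.
(a,b)_29: α=0, u≡24; β=1, v≡2 (mod 29); (24|29)=+1, (2|29)=-1; sign (−1)^0·+1^1·-1^0 = +1.
(a,b)_7: α=1, u≡5; β=1, v≡1 (mod 7); (5|7)=-1, (1|7)=+1; sign (−1)^1·-1^1·+1^1 = +1.
Ram(91, 131138) = {2, 13, 17, 19}; no ℚ_2-point on the conic.

[2, 13, 17, 19]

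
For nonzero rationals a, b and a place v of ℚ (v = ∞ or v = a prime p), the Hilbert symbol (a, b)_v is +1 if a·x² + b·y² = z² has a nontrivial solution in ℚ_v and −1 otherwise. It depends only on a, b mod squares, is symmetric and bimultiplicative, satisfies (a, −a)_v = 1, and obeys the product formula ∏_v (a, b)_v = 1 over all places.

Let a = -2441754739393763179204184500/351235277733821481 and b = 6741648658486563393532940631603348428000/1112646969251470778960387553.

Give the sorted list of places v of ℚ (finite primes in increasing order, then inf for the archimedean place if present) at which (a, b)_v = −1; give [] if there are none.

[3, 5, 29, 41]

(a, b) ≡ (-205, 9024510) mod (ℚ^×)²; places V = {2, 3, 5, 7, 11, 13, 17, 19, 23, 29, 41, 43, 47, ∞}.
(a,b)_11: α=-2, u≡4; β=-3, v≡10 (mod 11); (4|11)=+1, (10|11)=-1; sign (−1)^0·+1^-3·-1^-2 = +1.
(a,b)_17: α=-2, u≡4; β=-4, v≡8 (mod 17); (4|17)=+1, (8|17)=+1; sign (−1)^0·+1^-4·+1^-2 = +1.
(a,b)_7: α=-2, u≡3; β=-4, v≡5 (mod 7); (3|7)=-1, (5|7)=-1; sign (−1)^0·-1^-4·-1^-2 = +1.
(a,b)_∞: sgn(-205)=−, sgn(9024510)=+, so +1.
(a,b)_13: α=-4, u≡3; β=-6, v≡9 (mod 13); (3|13)=+1, (9|13)=+1; sign (−1)^0·+1^-6·+1^-4 = +1.
(a,b)_41: α=1, u≡4; β=1, v≡26 (mod 41); (4|41)=+1, (26|41)=-1; sign (−1)^0·+1^1·-1^1 = -1.
(a,b)_3: α=-2, u≡2; β=-1, v≡1 (mod 3); (2|3)=-1, (1|3)=+1; sign (−1)^0·-1^-1·+1^-2 = -1.
(a,b)_2: α=2, β=5; u≡3, v≡7 (mod 8); ε(u)ε(v)=1·1, αω(v)=2·0, βω(u)=5·1; sum ≡ 0  ⇒  +1.
(a,b)_23: α=10, u≡16; β=15, v≡3 (mod 23); (16|23)=+1, (3|23)=+1; sign (−1)^0·+1^15·+1^10 = +1.
(a,b)_29: α=2, u≡26; β=3, v≡5 (mod 29); (26|29)=-1, (5|29)=+1; sign (−1)^0·-1^3·+1^2 = -1.
(a,b)_5: α=3, u≡4; β=3, v≡3 (mod 5); (4|5)=+1, (3|5)=-1; sign (−1)^0·+1^3·-1^3 = -1.
(a,b)_19: α=-2, u≡1; β=-4, v≡11 (mod 19); (1|19)=+1, (11|19)=+1; sign (−1)^0·+1^-4·+1^-2 = +1.
(a,b)_47: α=-2, u≡13; β=-2, v≡22 (mod 47); (13|47)=-1, (22|47)=-1; sign (−1)^0·-1^-2·-1^-2 = +1.
(a,b)_43: α=4, u≡1; β=6, v≡11 (mod 43); (1|43)=+1, (11|43)=+1; sign (−1)^0·+1^6·+1^4 = +1.
Ram(-205, 9024510) = {3, 5, 29, 41}; no ℚ_3-point on the conic.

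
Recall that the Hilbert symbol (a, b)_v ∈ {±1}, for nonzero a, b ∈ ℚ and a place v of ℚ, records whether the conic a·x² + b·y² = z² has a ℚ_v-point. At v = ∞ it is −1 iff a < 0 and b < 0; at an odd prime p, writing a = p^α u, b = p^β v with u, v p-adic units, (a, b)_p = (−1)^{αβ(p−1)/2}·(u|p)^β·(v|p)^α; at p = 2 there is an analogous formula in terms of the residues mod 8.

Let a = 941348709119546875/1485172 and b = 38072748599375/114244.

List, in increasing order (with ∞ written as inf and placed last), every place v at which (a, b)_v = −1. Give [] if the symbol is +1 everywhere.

(a, b) ≡ (16341247, 1271) mod (ℚ^×)²; places V = {2, 5, 7, 13, 23, 31, 41, 43, ∞}.
(a,b)_13: α=-5, u≡1; β=-4, v≡12 (mod 13); (1|13)=+1, (12|13)=+1; sign (−1)^0·+1^-4·+1^-5 = +1.
(a,b)_23: α=3, u≡10; β=2, v≡9 (mod 23); (10|23)=-1, (9|23)=+1; sign (−1)^0·-1^2·+1^3 = +1.
(a,b)_5: α=6, u≡3; β=4, v≡1 (mod 5); (3|5)=-1, (1|5)=+1; sign (−1)^0·-1^4·+1^6 = +1.
(a,b)_41: α=1, u≡26; β=1, v≡5 (mod 41); (26|41)=-1, (5|41)=+1; sign (−1)^0·-1^1·+1^1 = -1.
(a,b)_31: α=1, u≡30; β=1, v≡1 (mod 31); (30|31)=-1, (1|31)=+1; sign (−1)^1·-1^1·+1^1 = +1.
(a,b)_43: α=3, u≡10; β=2, v≡35 (mod 43); (10|43)=+1, (35|43)=+1; sign (−1)^0·+1^2·+1^3 = +1.
(a,b)_7: α=2, u≡6; β=2, v≡1 (mod 7); (6|7)=-1, (1|7)=+1; sign (−1)^0·-1^2·+1^2 = +1.
(a,b)_2: α=-2, β=-2; u≡7, v≡7 (mod 8); ε(u)ε(v)=1·1, αω(v)=-2·0, βω(u)=-2·0; sum ≡ 1  ⇒  -1.
(a,b)_∞: sgn(16341247)=+, sgn(1271)=+, so +1.
(16341247, 1271 / ℚ) ramifies at {2, 41}: a division algebra.

[2, 41]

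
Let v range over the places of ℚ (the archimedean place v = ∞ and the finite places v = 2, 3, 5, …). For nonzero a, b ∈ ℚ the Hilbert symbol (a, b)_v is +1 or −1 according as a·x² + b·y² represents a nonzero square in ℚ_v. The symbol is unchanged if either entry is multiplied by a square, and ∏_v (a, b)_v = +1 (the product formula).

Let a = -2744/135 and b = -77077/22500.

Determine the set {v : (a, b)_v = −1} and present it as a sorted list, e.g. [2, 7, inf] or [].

[3, 5, 13, inf]

Mod squares: a ≡ -210, b ≡ -13. Check v ∈ {∞, 2, 3, 5, 7, 11, 13}.
v=3: a=3^-3·(≡2), b=3^-2·(≡2) mod 3; (2|3)=-1, (2|3)=-1; (−1)^{-3·-2·1}·(-1)^-2·(-1)^-3 = -1.
v=2: v_2(a)=3, v_2(b)=-2; units ≡ 7, 3 (mod 8); ε·ε+αω+βω = 1·1+3·1+-2·0 ≡ 0  ⇒  (a,b)_2 = +1.
v=13: a=13^0·(≡5), b=13^1·(≡9) mod 13; (5|13)=-1, (9|13)=+1; (−1)^{0·1·6}·(-1)^1·(+1)^0 = -1.
v=11: a=11^0·(≡2), b=11^2·(≡9) mod 11; (2|11)=-1, (9|11)=+1; (−1)^{0·2·5}·(-1)^2·(+1)^0 = +1.
v=7: a=7^3·(≡3), b=7^2·(≡1) mod 7; (3|7)=-1, (1|7)=+1; (−1)^{3·2·3}·(-1)^2·(+1)^3 = +1.
v=5: a=5^-1·(≡3), b=5^-4·(≡3) mod 5; (3|5)=-1, (3|5)=-1; (−1)^{-1·-4·2}·(-1)^-4·(-1)^-1 = -1.
v=∞: -210 < 0 and -13 < 0  ⇒  (a,b)_∞ = -1.
Ram(-210, -13) = {3, 5, 13, ∞}; no ℚ_3-point on the conic.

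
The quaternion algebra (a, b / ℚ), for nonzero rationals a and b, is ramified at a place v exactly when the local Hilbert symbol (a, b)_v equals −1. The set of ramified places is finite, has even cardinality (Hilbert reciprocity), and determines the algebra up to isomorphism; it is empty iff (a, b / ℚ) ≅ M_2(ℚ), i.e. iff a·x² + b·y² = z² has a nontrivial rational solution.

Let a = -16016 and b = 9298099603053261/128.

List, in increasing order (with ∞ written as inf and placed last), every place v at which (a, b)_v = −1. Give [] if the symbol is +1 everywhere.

Mod squares: a ≡ -1001, b ≡ 42. Check v ∈ {∞, 2, 3, 7, 11, 13}.
v=13: a=13^1·(≡3), b=13^4·(≡4) mod 13; (3|13)=+1, (4|13)=+1; (−1)^{1·4·6}·(+1)^4·(+1)^1 = +1.
v=11: a=11^1·(≡7), b=11^4·(≡1) mod 11; (7|11)=-1, (1|11)=+1; (−1)^{1·4·5}·(-1)^4·(+1)^1 = +1.
v=2: v_2(a)=4, v_2(b)=-7; units ≡ 7, 5 (mod 8); ε·ε+αω+βω = 1·0+4·1+-7·0 ≡ 0  ⇒  (a,b)_2 = +1.
v=7: a=7^1·(≡1), b=7^7·(≡5) mod 7; (1|7)=+1, (5|7)=-1; (−1)^{1·7·3}·(+1)^7·(-1)^1 = +1.
v=∞: -1001 < 0 and 42 > 0  ⇒  (a,b)_∞ = +1.
v=3: a=3^0·(≡1), b=3^3·(≡2) mod 3; (1|3)=+1, (2|3)=-1; (−1)^{0·3·1}·(+1)^3·(-1)^0 = +1.
Every local symbol is +1, so the conic -1001·x² + 42·y² = z² has ℚ_v-points for all v and hence a ℚ-point; (a, b / ℚ) ≅ M_2(ℚ).

[]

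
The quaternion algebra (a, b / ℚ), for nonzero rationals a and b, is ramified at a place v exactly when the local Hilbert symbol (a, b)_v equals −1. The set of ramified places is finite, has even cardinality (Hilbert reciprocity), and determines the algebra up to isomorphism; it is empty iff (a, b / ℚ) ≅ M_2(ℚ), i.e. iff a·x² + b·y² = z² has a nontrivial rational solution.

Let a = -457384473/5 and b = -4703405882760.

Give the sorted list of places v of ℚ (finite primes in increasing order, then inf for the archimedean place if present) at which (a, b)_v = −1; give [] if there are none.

Mod squares: a ≡ -85, b ≡ -7410. Check v ∈ {∞, 2, 3, 5, 7, 13, 17, 19}.
v=17: a=17^1·(≡6), b=17^2·(≡1) mod 17; (6|17)=-1, (1|17)=+1; (−1)^{1·2·8}·(-1)^2·(+1)^1 = +1.
v=19: a=19^2·(≡12), b=19^3·(≡11) mod 19; (12|19)=-1, (11|19)=+1; (−1)^{2·3·9}·(-1)^3·(+1)^2 = -1.
v=5: a=5^-1·(≡2), b=5^1·(≡3) mod 5; (2|5)=-1, (3|5)=-1; (−1)^{-1·1·2}·(-1)^1·(-1)^-1 = +1.
v=7: a=7^2·(≡5), b=7^0·(≡3) mod 7; (5|7)=-1, (3|7)=-1; (−1)^{2·0·3}·(-1)^0·(-1)^2 = +1.
v=2: v_2(a)=0, v_2(b)=3; units ≡ 3, 7 (mod 8); ε·ε+αω+βω = 1·1+0·0+3·1 ≡ 0  ⇒  (a,b)_2 = +1.
v=∞: -85 < 0 and -7410 < 0  ⇒  (a,b)_∞ = -1.
v=13: a=13^2·(≡8), b=13^3·(≡2) mod 13; (8|13)=-1, (2|13)=-1; (−1)^{2·3·6}·(-1)^3·(-1)^2 = -1.
v=3: a=3^2·(≡2), b=3^3·(≡2) mod 3; (2|3)=-1, (2|3)=-1; (−1)^{2·3·1}·(-1)^3·(-1)^2 = -1.
Ram(-85, -7410) = {3, 13, 19, ∞}; no ℚ_3-point on the conic.

[3, 13, 19, inf]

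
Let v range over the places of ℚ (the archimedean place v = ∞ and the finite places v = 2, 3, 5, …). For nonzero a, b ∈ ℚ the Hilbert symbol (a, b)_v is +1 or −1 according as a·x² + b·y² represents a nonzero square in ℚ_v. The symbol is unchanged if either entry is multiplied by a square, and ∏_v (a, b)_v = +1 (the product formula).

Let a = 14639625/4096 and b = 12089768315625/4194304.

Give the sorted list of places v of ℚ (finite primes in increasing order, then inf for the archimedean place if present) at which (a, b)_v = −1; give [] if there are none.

[5, 7, 11, 13]

(a, b) ≡ (385, 2145) mod (ℚ^×)²; places V = {2, 3, 5, 7, 11, 13, ∞}.
(a,b)_11: α=1, u≡10; β=3, v≡6 (mod 11); (10|11)=-1, (6|11)=-1; sign (−1)^1·-1^3·-1^1 = -1.
(a,b)_∞: sgn(385)=+, sgn(2145)=+, so +1.
(a,b)_13: α=2, u≡6; β=3, v≡12 (mod 13); (6|13)=-1, (12|13)=+1; sign (−1)^0·-1^3·+1^2 = -1.
(a,b)_3: α=2, u≡1; β=3, v≡1 (mod 3); (1|3)=+1, (1|3)=+1; sign (−1)^0·+1^3·+1^2 = +1.
(a,b)_5: α=3, u≡2; β=5, v≡4 (mod 5); (2|5)=-1, (4|5)=+1; sign (−1)^0·-1^5·+1^3 = -1.
(a,b)_2: α=-12, β=-22; u≡1, v≡1 (mod 8); ε(u)ε(v)=0·0, αω(v)=-12·0, βω(u)=-22·0; sum ≡ 0  ⇒  +1.
(a,b)_7: α=1, u≡6; β=2, v≡5 (mod 7); (6|7)=-1, (5|7)=-1; sign (−1)^0·-1^2·-1^1 = -1.
(385, 2145 / ℚ) ramifies at {5, 7, 11, 13}: a division algebra.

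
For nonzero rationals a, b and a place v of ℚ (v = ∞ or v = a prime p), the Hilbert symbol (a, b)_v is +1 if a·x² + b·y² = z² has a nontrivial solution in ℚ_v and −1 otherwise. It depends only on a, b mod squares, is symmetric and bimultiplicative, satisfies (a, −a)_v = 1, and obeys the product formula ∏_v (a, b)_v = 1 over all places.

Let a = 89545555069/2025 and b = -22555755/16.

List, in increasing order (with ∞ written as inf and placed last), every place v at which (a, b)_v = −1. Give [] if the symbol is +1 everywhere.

[23, 29, 31, 37]

Mod squares: a ≡ 468901, b ≡ -2506195. Check v ∈ {∞, 2, 3, 5, 19, 23, 29, 31, 37}.
v=5: a=5^-2·(≡4), b=5^1·(≡4) mod 5; (4|5)=+1, (4|5)=+1; (−1)^{-2·1·2}·(+1)^1·(+1)^-2 = +1.
v=29: a=29^1·(≡22), b=29^0·(≡26) mod 29; (22|29)=+1, (26|29)=-1; (−1)^{1·0·14}·(+1)^0·(-1)^1 = -1.
v=31: a=31^0·(≡11), b=31^1·(≡23) mod 31; (11|31)=-1, (23|31)=-1; (−1)^{0·1·15}·(-1)^1·(-1)^0 = -1.
v=2: v_2(a)=0, v_2(b)=-4; units ≡ 5, 5 (mod 8); ε·ε+αω+βω = 0·0+0·1+-4·1 ≡ 0  ⇒  (a,b)_2 = +1.
v=∞: 468901 > 0 and -2506195 < 0  ⇒  (a,b)_∞ = +1.
v=23: a=23^3·(≡6), b=23^1·(≡18) mod 23; (6|23)=+1, (18|23)=+1; (−1)^{3·1·11}·(+1)^1·(+1)^3 = -1.
v=3: a=3^-4·(≡1), b=3^2·(≡2) mod 3; (1|3)=+1, (2|3)=-1; (−1)^{-4·2·1}·(+1)^2·(-1)^-4 = +1.
v=37: a=37^1·(≡29), b=37^1·(≡16) mod 37; (29|37)=-1, (16|37)=+1; (−1)^{1·1·18}·(-1)^1·(+1)^1 = -1.
v=19: a=19^3·(≡4), b=19^1·(≡2) mod 19; (4|19)=+1, (2|19)=-1; (−1)^{3·1·9}·(+1)^1·(-1)^3 = +1.
Ram(468901, -2506195) = {23, 29, 31, 37}; no ℚ_23-point on the conic.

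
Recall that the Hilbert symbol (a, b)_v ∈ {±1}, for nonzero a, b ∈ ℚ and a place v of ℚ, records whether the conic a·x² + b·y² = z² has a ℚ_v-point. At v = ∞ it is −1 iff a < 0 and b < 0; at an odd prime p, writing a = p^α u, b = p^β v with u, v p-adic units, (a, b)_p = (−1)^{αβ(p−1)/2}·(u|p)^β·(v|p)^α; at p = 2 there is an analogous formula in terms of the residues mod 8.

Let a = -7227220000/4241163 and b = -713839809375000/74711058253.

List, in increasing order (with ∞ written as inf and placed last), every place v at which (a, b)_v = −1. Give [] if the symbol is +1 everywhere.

(a, b) ≡ (-6006, -286) mod (ℚ^×)²; places V = {2, 3, 5, 7, 11, 13, 19, 29, 31, 41, 43, ∞}.
(a,b)_19: α=2, u≡17; β=0, v≡15 (mod 19); (17|19)=+1, (15|19)=-1; sign (−1)^0·+1^0·-1^2 = +1.
(a,b)_2: α=5, β=3; u≡5, v≡1 (mod 8); ε(u)ε(v)=0·0, αω(v)=5·0, βω(u)=3·1; sum ≡ 1  ⇒  -1.
(a,b)_43: α=0, u≡9; β=-4, v≡21 (mod 43); (9|43)=+1, (21|43)=+1; sign (−1)^0·+1^-4·+1^0 = +1.
(a,b)_∞: sgn(-6006)=−, sgn(-286)=−, so -1.
(a,b)_3: α=-1, u≡2; β=2, v≡2 (mod 3); (2|3)=-1, (2|3)=-1; sign (−1)^0·-1^2·-1^-1 = -1.
(a,b)_5: α=4, u≡1; β=8, v≡1 (mod 5); (1|5)=+1, (1|5)=+1; sign (−1)^0·+1^8·+1^4 = +1.
(a,b)_7: α=1, u≡3; β=4, v≡1 (mod 7); (3|7)=-1, (1|7)=+1; sign (−1)^0·-1^4·+1^1 = +1.
(a,b)_13: α=1, u≡2; β=-1, v≡3 (mod 13); (2|13)=-1, (3|13)=+1; sign (−1)^0·-1^-1·+1^1 = -1.
(a,b)_29: α=-2, u≡17; β=0, v≡22 (mod 29); (17|29)=-1, (22|29)=+1; sign (−1)^0·-1^0·+1^-2 = +1.
(a,b)_31: α=0, u≡7; β=2, v≡21 (mod 31); (7|31)=+1, (21|31)=-1; sign (−1)^0·+1^2·-1^0 = +1.
(a,b)_41: α=-2, u≡40; β=-2, v≡16 (mod 41); (40|41)=+1, (16|41)=+1; sign (−1)^0·+1^-2·+1^-2 = +1.
(a,b)_11: α=1, u≡4; β=1, v≡6 (mod 11); (4|11)=+1, (6|11)=-1; sign (−1)^1·+1^1·-1^1 = +1.
Ram(-6006, -286) = {2, 3, 13, ∞}; no ℚ_2-point on the conic.

[2, 3, 13, inf]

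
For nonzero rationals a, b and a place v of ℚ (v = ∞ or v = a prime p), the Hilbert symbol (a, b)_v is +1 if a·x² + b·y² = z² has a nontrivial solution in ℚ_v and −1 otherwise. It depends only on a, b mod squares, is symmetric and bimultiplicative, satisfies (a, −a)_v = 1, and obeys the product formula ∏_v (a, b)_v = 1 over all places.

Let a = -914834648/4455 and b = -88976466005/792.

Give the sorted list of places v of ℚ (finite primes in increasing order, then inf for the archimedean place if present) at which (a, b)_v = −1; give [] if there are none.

Mod squares: a ≡ -10010, b ≡ -110. Check v ∈ {∞, 2, 3, 5, 7, 11, 13, 17, 19, 59}.
v=7: a=7^1·(≡5), b=7^2·(≡4) mod 7; (5|7)=-1, (4|7)=+1; (−1)^{1·2·3}·(-1)^2·(+1)^1 = +1.
v=59: a=59^2·(≡15), b=59^2·(≡34) mod 59; (15|59)=+1, (34|59)=-1; (−1)^{2·2·29}·(+1)^2·(-1)^2 = +1.
v=13: a=13^1·(≡9), b=13^0·(≡11) mod 13; (9|13)=+1, (11|13)=-1; (−1)^{1·0·6}·(+1)^0·(-1)^1 = -1.
v=19: a=19^2·(≡10), b=19^2·(≡1) mod 19; (10|19)=-1, (1|19)=+1; (−1)^{2·2·9}·(-1)^2·(+1)^2 = +1.
v=3: a=3^-4·(≡1), b=3^-2·(≡1) mod 3; (1|3)=+1, (1|3)=+1; (−1)^{-4·-2·1}·(+1)^-2·(+1)^-4 = +1.
v=∞: -10010 < 0 and -110 < 0  ⇒  (a,b)_∞ = -1.
v=5: a=5^-1·(≡2), b=5^1·(≡2) mod 5; (2|5)=-1, (2|5)=-1; (−1)^{-1·1·2}·(-1)^1·(-1)^-1 = +1.
v=2: v_2(a)=3, v_2(b)=-3; units ≡ 3, 1 (mod 8); ε·ε+αω+βω = 1·0+3·0+-3·1 ≡ 1  ⇒  (a,b)_2 = -1.
v=11: a=11^-1·(≡1), b=11^-1·(≡4) mod 11; (1|11)=+1, (4|11)=+1; (−1)^{-1·-1·5}·(+1)^-1·(+1)^-1 = -1.
v=17: a=17^0·(≡3), b=17^2·(≡1) mod 17; (3|17)=-1, (1|17)=+1; (−1)^{0·2·8}·(-1)^2·(+1)^0 = +1.
(-10010, -110 / ℚ) ramifies at {2, 11, 13, ∞}: a division algebra.

[2, 11, 13, inf]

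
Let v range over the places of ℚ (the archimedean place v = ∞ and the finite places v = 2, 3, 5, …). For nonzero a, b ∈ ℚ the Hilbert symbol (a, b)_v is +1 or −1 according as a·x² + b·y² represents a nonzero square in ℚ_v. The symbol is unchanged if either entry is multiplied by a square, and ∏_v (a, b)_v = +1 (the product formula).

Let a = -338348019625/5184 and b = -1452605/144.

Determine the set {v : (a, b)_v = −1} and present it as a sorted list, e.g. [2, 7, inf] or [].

Mod squares: a ≡ -385, b ≡ -5. Check v ∈ {∞, 2, 3, 5, 7, 11}.
v=5: a=5^3·(≡2), b=5^1·(≡1) mod 5; (2|5)=-1, (1|5)=+1; (−1)^{3·1·2}·(-1)^1·(+1)^3 = -1.
v=11: a=11^5·(≡5), b=11^2·(≡7) mod 11; (5|11)=+1, (7|11)=-1; (−1)^{5·2·5}·(+1)^2·(-1)^5 = -1.
v=7: a=7^5·(≡4), b=7^4·(≡1) mod 7; (4|7)=+1, (1|7)=+1; (−1)^{5·4·3}·(+1)^4·(+1)^5 = +1.
v=∞: -385 < 0 and -5 < 0  ⇒  (a,b)_∞ = -1.
v=2: v_2(a)=-6, v_2(b)=-4; units ≡ 7, 3 (mod 8); ε·ε+αω+βω = 1·1+-6·1+-4·0 ≡ 1  ⇒  (a,b)_2 = -1.
v=3: a=3^-4·(≡2), b=3^-2·(≡1) mod 3; (2|3)=-1, (1|3)=+1; (−1)^{-4·-2·1}·(-1)^-2·(+1)^-4 = +1.
(-385, -5 / ℚ) ramifies at {2, 5, 11, ∞}: a division algebra.

[2, 5, 11, inf]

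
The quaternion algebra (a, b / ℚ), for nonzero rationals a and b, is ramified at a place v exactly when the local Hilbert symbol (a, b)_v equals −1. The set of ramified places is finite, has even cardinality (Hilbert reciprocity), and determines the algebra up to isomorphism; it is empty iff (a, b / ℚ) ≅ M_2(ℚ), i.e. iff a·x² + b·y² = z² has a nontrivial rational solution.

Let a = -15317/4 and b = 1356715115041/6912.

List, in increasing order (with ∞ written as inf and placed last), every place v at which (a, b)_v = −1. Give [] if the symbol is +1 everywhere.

Mod squares: a ≡ -53, b ≡ 29667. Check v ∈ {∞, 2, 3, 11, 13, 17, 29, 31, 53}.
v=13: a=13^0·(≡9), b=13^2·(≡3) mod 13; (9|13)=+1, (3|13)=+1; (−1)^{0·2·6}·(+1)^2·(+1)^0 = +1.
v=53: a=53^1·(≡47), b=53^2·(≡25) mod 53; (47|53)=+1, (25|53)=+1; (−1)^{1·2·26}·(+1)^2·(+1)^1 = +1.
v=31: a=31^0·(≡7), b=31^1·(≡23) mod 31; (7|31)=+1, (23|31)=-1; (−1)^{0·1·15}·(+1)^1·(-1)^0 = +1.
v=11: a=11^0·(≡7), b=11^1·(≡8) mod 11; (7|11)=-1, (8|11)=-1; (−1)^{0·1·5}·(-1)^1·(-1)^0 = -1.
v=29: a=29^0·(≡6), b=29^1·(≡14) mod 29; (6|29)=+1, (14|29)=-1; (−1)^{0·1·14}·(+1)^1·(-1)^0 = +1.
v=3: a=3^0·(≡1), b=3^-3·(≡1) mod 3; (1|3)=+1, (1|3)=+1; (−1)^{0·-3·1}·(+1)^-3·(+1)^0 = +1.
v=2: v_2(a)=-2, v_2(b)=-8; units ≡ 3, 3 (mod 8); ε·ε+αω+βω = 1·1+-2·1+-8·1 ≡ 1  ⇒  (a,b)_2 = -1.
v=∞: -53 < 0 and 29667 > 0  ⇒  (a,b)_∞ = +1.
v=17: a=17^2·(≡8), b=17^2·(≡2) mod 17; (8|17)=+1, (2|17)=+1; (−1)^{2·2·8}·(+1)^2·(+1)^2 = +1.
(-53, 29667 / ℚ) ramifies at {2, 11}: a division algebra.

[2, 11]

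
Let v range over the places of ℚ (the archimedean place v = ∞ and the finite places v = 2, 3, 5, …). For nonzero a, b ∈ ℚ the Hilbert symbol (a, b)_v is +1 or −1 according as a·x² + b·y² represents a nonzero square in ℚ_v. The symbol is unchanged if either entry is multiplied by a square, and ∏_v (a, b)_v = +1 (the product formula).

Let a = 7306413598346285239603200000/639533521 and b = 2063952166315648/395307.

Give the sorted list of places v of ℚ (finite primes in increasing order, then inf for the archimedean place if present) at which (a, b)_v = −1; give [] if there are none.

[2, 3, 29, 37]

Mod squares: a ≡ 10730, b ≡ 5934. Check v ∈ {∞, 2, 3, 5, 7, 11, 17, 19, 23, 29, 37, 43}.
v=7: a=7^0·(≡5), b=7^2·(≡6) mod 7; (5|7)=-1, (6|7)=-1; (−1)^{0·2·3}·(-1)^2·(-1)^0 = +1.
v=19: a=19^-2·(≡12), b=19^0·(≡16) mod 19; (12|19)=-1, (16|19)=+1; (−1)^{-2·0·9}·(-1)^0·(+1)^-2 = +1.
v=37: a=37^3·(≡19), b=37^2·(≡17) mod 37; (19|37)=-1, (17|37)=-1; (−1)^{3·2·18}·(-1)^2·(-1)^3 = -1.
v=5: a=5^5·(≡4), b=5^0·(≡4) mod 5; (4|5)=+1, (4|5)=+1; (−1)^{5·0·2}·(+1)^0·(+1)^5 = +1.
v=17: a=17^0·(≡7), b=17^2·(≡15) mod 17; (7|17)=-1, (15|17)=+1; (−1)^{0·2·8}·(-1)^2·(+1)^0 = +1.
v=29: a=29^3·(≡22), b=29^2·(≡11) mod 29; (22|29)=+1, (11|29)=-1; (−1)^{3·2·14}·(+1)^2·(-1)^3 = -1.
v=∞: 10730 > 0 and 5934 > 0  ⇒  (a,b)_∞ = +1.
v=2: v_2(a)=15, v_2(b)=7; units ≡ 5, 7 (mod 8); ε·ε+αω+βω = 0·1+15·0+7·1 ≡ 1  ⇒  (a,b)_2 = -1.
v=23: a=23^2·(≡6), b=23^1·(≡14) mod 23; (6|23)=+1, (14|23)=-1; (−1)^{2·1·11}·(+1)^1·(-1)^2 = +1.
v=3: a=3^10·(≡2), b=3^-3·(≡1) mod 3; (2|3)=-1, (1|3)=+1; (−1)^{10·-3·1}·(-1)^-3·(+1)^10 = -1.
v=11: a=11^-6·(≡9), b=11^-4·(≡3) mod 11; (9|11)=+1, (3|11)=+1; (−1)^{-6·-4·5}·(+1)^-4·(+1)^-6 = +1.
v=43: a=43^2·(≡21), b=43^1·(≡11) mod 43; (21|43)=+1, (11|43)=+1; (−1)^{2·1·21}·(+1)^1·(+1)^2 = +1.
Ram(10730, 5934) = {2, 3, 29, 37}; no ℚ_2-point on the conic.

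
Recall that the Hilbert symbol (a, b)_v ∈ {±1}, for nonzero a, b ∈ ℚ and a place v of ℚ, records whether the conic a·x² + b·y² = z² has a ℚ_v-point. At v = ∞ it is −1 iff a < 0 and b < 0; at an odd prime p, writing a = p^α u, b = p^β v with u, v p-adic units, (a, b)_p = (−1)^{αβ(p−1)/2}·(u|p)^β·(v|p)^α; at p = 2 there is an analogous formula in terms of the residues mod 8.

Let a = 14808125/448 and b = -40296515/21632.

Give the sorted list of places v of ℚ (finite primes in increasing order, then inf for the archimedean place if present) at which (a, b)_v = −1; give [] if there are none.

[2, 29]

(a, b) ≡ (165851, -70) mod (ℚ^×)²; places V = {2, 5, 7, 13, 19, 29, 37, 43, ∞}.
(a,b)_7: α=-1, u≡3; β=1, v≡4 (mod 7); (3|7)=-1, (4|7)=+1; sign (−1)^1·-1^1·+1^-1 = +1.
(a,b)_∞: sgn(165851)=+, sgn(-70)=−, so +1.
(a,b)_2: α=-6, β=-7; u≡3, v≡5 (mod 8); ε(u)ε(v)=1·0, αω(v)=-6·1, βω(u)=-7·1; sum ≡ 1  ⇒  -1.
(a,b)_13: α=0, u≡12; β=-2, v≡6 (mod 13); (12|13)=+1, (6|13)=-1; sign (−1)^0·+1^-2·-1^0 = +1.
(a,b)_5: α=4, u≡1; β=1, v≡1 (mod 5); (1|5)=+1, (1|5)=+1; sign (−1)^0·+1^1·+1^4 = +1.
(a,b)_37: α=0, u≡24; β=2, v≡30 (mod 37); (24|37)=-1, (30|37)=+1; sign (−1)^0·-1^2·+1^0 = +1.
(a,b)_29: α=1, u≡24; β=2, v≡18 (mod 29); (24|29)=+1, (18|29)=-1; sign (−1)^0·+1^2·-1^1 = -1.
(a,b)_19: α=1, u≡3; β=0, v≡11 (mod 19); (3|19)=-1, (11|19)=+1; sign (−1)^0·-1^0·+1^1 = +1.
(a,b)_43: α=1, u≡28; β=0, v≡25 (mod 43); (28|43)=-1, (25|43)=+1; sign (−1)^0·-1^0·+1^1 = +1.
|Ram(165851, -70)| = 2, even; anisotropic at {2, 29}.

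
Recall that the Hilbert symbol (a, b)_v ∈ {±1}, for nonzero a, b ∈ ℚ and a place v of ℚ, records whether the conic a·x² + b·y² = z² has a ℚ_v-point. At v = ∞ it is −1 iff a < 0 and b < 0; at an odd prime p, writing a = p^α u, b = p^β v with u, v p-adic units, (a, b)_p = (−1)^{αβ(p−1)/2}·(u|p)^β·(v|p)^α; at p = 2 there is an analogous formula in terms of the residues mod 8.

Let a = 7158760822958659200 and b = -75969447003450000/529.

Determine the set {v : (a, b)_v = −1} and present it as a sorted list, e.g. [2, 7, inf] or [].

[3, 5, 7, 17]

(a, b) ≡ (92378, -105) mod (ℚ^×)²; places V = {2, 3, 5, 7, 11, 13, 17, 19, 23, ∞}.
(a,b)_11: α=3, u≡1; β=4, v≡5 (mod 11); (1|11)=+1, (5|11)=+1; sign (−1)^0·+1^4·+1^3 = +1.
(a,b)_2: α=7, β=4; u≡5, v≡7 (mod 8); ε(u)ε(v)=0·1, αω(v)=7·0, βω(u)=4·1; sum ≡ 0  ⇒  +1.
(a,b)_17: α=1, u≡6; β=0, v≡7 (mod 17); (6|17)=-1, (7|17)=-1; sign (−1)^0·-1^0·-1^1 = -1.
(a,b)_19: α=3, u≡7; β=2, v≡4 (mod 19); (7|19)=+1, (4|19)=+1; sign (−1)^0·+1^2·+1^3 = +1.
(a,b)_3: α=8, u≡2; β=5, v≡1 (mod 3); (2|3)=-1, (1|3)=+1; sign (−1)^0·-1^5·+1^8 = -1.
(a,b)_∞: sgn(92378)=+, sgn(-105)=−, so +1.
(a,b)_7: α=0, u≡6; β=1, v≡6 (mod 7); (6|7)=-1, (6|7)=-1; sign (−1)^0·-1^1·-1^0 = -1.
(a,b)_23: α=0, u≡5; β=-2, v≡7 (mod 23); (5|23)=-1, (7|23)=-1; sign (−1)^0·-1^-2·-1^0 = +1.
(a,b)_13: α=3, u≡7; β=2, v≡9 (mod 13); (7|13)=-1, (9|13)=+1; sign (−1)^0·-1^2·+1^3 = +1.
(a,b)_5: α=2, u≡3; β=5, v≡4 (mod 5); (3|5)=-1, (4|5)=+1; sign (−1)^0·-1^5·+1^2 = -1.
Ram(92378, -105) = {3, 5, 7, 17}; no ℚ_3-point on the conic.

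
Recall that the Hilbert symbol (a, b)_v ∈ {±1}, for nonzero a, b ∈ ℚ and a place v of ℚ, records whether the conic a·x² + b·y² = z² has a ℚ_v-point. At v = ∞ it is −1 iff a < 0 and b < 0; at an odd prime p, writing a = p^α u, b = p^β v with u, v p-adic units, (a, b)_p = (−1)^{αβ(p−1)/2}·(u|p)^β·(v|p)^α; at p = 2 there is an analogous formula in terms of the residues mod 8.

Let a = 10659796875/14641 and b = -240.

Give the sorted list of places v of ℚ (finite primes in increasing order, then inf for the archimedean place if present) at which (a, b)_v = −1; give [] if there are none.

(a, b) ≡ (1547, -15) mod (ℚ^×)²; places V = {2, 3, 5, 7, 11, 13, 17, ∞}.
(a,b)_13: α=1, u≡5; β=0, v≡7 (mod 13); (5|13)=-1, (7|13)=-1; sign (−1)^0·-1^0·-1^1 = -1.
(a,b)_7: α=3, u≡2; β=0, v≡5 (mod 7); (2|7)=+1, (5|7)=-1; sign (−1)^0·+1^0·-1^3 = -1.
(a,b)_11: α=-4, u≡2; β=0, v≡2 (mod 11); (2|11)=-1, (2|11)=-1; sign (−1)^0·-1^0·-1^-4 = +1.
(a,b)_3: α=2, u≡2; β=1, v≡1 (mod 3); (2|3)=-1, (1|3)=+1; sign (−1)^0·-1^1·+1^2 = -1.
(a,b)_2: α=0, β=4; u≡3, v≡1 (mod 8); ε(u)ε(v)=1·0, αω(v)=0·0, βω(u)=4·1; sum ≡ 0  ⇒  +1.
(a,b)_∞: sgn(1547)=+, sgn(-15)=−, so +1.
(a,b)_5: α=6, u≡2; β=1, v≡2 (mod 5); (2|5)=-1, (2|5)=-1; sign (−1)^0·-1^1·-1^6 = -1.
(a,b)_17: α=1, u≡14; β=0, v≡15 (mod 17); (14|17)=-1, (15|17)=+1; sign (−1)^0·-1^0·+1^1 = +1.
Ram(1547, -15) = {3, 5, 7, 13}; no ℚ_3-point on the conic.

[3, 5, 7, 13]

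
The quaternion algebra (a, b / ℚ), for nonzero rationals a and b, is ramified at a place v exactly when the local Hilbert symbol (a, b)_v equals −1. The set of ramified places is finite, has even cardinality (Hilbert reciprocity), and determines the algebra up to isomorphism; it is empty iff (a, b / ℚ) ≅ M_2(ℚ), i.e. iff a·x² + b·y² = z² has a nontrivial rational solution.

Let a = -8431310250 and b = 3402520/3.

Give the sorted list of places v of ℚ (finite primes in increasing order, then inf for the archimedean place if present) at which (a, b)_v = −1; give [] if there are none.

Mod squares: a ≡ -34410, b ≡ 21090. Check v ∈ {∞, 2, 3, 5, 11, 19, 31, 37}.
v=37: a=37^1·(≡19), b=37^1·(≡5) mod 37; (19|37)=-1, (5|37)=-1; (−1)^{1·1·18}·(-1)^1·(-1)^1 = +1.
v=19: a=19^0·(≡18), b=19^1·(≡8) mod 19; (18|19)=-1, (8|19)=-1; (−1)^{0·1·9}·(-1)^1·(-1)^0 = -1.
v=2: v_2(a)=1, v_2(b)=3; units ≡ 3, 1 (mod 8); ε·ε+αω+βω = 1·0+1·0+3·1 ≡ 1  ⇒  (a,b)_2 = -1.
v=3: a=3^5·(≡2), b=3^-1·(≡1) mod 3; (2|3)=-1, (1|3)=+1; (−1)^{5·-1·1}·(-1)^-1·(+1)^5 = +1.
v=31: a=31^1·(≡6), b=31^0·(≡28) mod 31; (6|31)=-1, (28|31)=+1; (−1)^{1·0·15}·(-1)^0·(+1)^1 = +1.
v=11: a=11^2·(≡9), b=11^2·(≡5) mod 11; (9|11)=+1, (5|11)=+1; (−1)^{2·2·5}·(+1)^2·(+1)^2 = +1.
v=∞: -34410 < 0 and 21090 > 0  ⇒  (a,b)_∞ = +1.
v=5: a=5^3·(≡3), b=5^1·(≡3) mod 5; (3|5)=-1, (3|5)=-1; (−1)^{3·1·2}·(-1)^1·(-1)^3 = +1.
|Ram(-34410, 21090)| = 2, even; anisotropic at {2, 19}.

[2, 19]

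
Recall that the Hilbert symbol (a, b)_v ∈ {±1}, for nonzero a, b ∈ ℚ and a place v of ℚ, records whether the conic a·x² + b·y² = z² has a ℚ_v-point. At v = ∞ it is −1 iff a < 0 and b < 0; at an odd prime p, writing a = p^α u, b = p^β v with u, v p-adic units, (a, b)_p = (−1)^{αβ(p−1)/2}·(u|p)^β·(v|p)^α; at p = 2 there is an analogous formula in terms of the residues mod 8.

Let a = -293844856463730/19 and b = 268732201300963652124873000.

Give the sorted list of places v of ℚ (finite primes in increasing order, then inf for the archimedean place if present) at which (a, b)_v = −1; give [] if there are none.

[11, 13, 17, 19]

(a, b) ≡ (-308080630, 126730) mod (ℚ^×)²; places V = {2, 3, 5, 7, 11, 13, 17, 19, 23, 29, 43, ∞}.
(a,b)_∞: sgn(-308080630)=−, sgn(126730)=+, so +1.
(a,b)_3: α=4, u≡2; β=2, v≡1 (mod 3); (2|3)=-1, (1|3)=+1; sign (−1)^0·-1^2·+1^4 = +1.
(a,b)_7: α=0, u≡6; β=2, v≡2 (mod 7); (6|7)=-1, (2|7)=+1; sign (−1)^0·-1^2·+1^0 = +1.
(a,b)_2: α=1, β=3; u≡5, v≡5 (mod 8); ε(u)ε(v)=0·0, αω(v)=1·1, βω(u)=3·1; sum ≡ 0  ⇒  +1.
(a,b)_13: α=1, u≡9; β=2, v≡8 (mod 13); (9|13)=+1, (8|13)=-1; sign (−1)^0·+1^2·-1^1 = -1.
(a,b)_43: α=2, u≡34; β=0, v≡6 (mod 43); (34|43)=-1, (6|43)=+1; sign (−1)^0·-1^0·+1^2 = +1.
(a,b)_17: α=1, u≡8; β=0, v≡3 (mod 17); (8|17)=+1, (3|17)=-1; sign (−1)^0·+1^0·-1^1 = -1.
(a,b)_23: α=1, u≡17; β=3, v≡6 (mod 23); (17|23)=-1, (6|23)=+1; sign (−1)^1·-1^3·+1^1 = +1.
(a,b)_5: α=1, u≡1; β=3, v≡4 (mod 5); (1|5)=+1, (4|5)=+1; sign (−1)^0·+1^3·+1^1 = +1.
(a,b)_11: α=3, u≡9; β=6, v≡7 (mod 11); (9|11)=+1, (7|11)=-1; sign (−1)^0·+1^6·-1^3 = -1.
(a,b)_19: α=-1, u≡1; β=3, v≡11 (mod 19); (1|19)=+1, (11|19)=+1; sign (−1)^1·+1^3·+1^-1 = -1.
(a,b)_29: α=1, u≡7; β=3, v≡7 (mod 29); (7|29)=+1, (7|29)=+1; sign (−1)^0·+1^3·+1^1 = +1.
Ram(-308080630, 126730) = {11, 13, 17, 19}; no ℚ_11-point on the conic.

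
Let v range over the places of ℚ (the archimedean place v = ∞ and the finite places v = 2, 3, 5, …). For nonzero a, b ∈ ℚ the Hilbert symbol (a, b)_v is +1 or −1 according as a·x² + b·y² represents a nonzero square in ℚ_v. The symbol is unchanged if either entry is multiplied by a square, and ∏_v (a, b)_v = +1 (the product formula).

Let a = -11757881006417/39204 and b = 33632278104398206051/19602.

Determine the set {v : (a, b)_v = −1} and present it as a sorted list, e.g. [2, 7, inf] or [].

Mod squares: a ≡ -17, b ≡ 182. Check v ∈ {∞, 2, 3, 7, 11, 13, 17, 19, 37, 43}.
v=37: a=37^2·(≡2), b=37^2·(≡9) mod 37; (2|37)=-1, (9|37)=+1; (−1)^{2·2·18}·(-1)^2·(+1)^2 = +1.
v=3: a=3^-4·(≡1), b=3^-4·(≡2) mod 3; (1|3)=+1, (2|3)=-1; (−1)^{-4·-4·1}·(+1)^-4·(-1)^-4 = +1.
v=2: v_2(a)=-2, v_2(b)=-1; units ≡ 7, 3 (mod 8); ε·ε+αω+βω = 1·1+-2·1+-1·0 ≡ 1  ⇒  (a,b)_2 = -1.
v=19: a=19^2·(≡18), b=19^2·(≡1) mod 19; (18|19)=-1, (1|19)=+1; (−1)^{2·2·9}·(-1)^2·(+1)^2 = +1.
v=11: a=11^-2·(≡3), b=11^-2·(≡2) mod 11; (3|11)=+1, (2|11)=-1; (−1)^{-2·-2·5}·(+1)^-2·(-1)^-2 = +1.
v=43: a=43^0·(≡34), b=43^2·(≡25) mod 43; (34|43)=-1, (25|43)=+1; (−1)^{0·2·21}·(-1)^2·(+1)^0 = +1.
v=7: a=7^2·(≡2), b=7^3·(≡5) mod 7; (2|7)=+1, (5|7)=-1; (−1)^{2·3·3}·(+1)^3·(-1)^2 = +1.
v=∞: -17 < 0 and 182 > 0  ⇒  (a,b)_∞ = +1.
v=17: a=17^1·(≡2), b=17^2·(≡11) mod 17; (2|17)=+1, (11|17)=-1; (−1)^{1·2·8}·(+1)^2·(-1)^1 = -1.
v=13: a=13^4·(≡10), b=13^5·(≡10) mod 13; (10|13)=+1, (10|13)=+1; (−1)^{4·5·6}·(+1)^5·(+1)^4 = +1.
Ram(-17, 182) = {2, 17}; no ℚ_2-point on the conic.

[2, 17]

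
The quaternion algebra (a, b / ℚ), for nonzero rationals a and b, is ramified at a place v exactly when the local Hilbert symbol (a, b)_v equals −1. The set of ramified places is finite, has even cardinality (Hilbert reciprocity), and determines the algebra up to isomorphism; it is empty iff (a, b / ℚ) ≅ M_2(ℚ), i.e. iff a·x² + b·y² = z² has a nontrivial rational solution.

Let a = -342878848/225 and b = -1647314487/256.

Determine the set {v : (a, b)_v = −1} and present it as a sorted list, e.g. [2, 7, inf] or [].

(a, b) ≡ (-18538, -23) mod (ℚ^×)²; places V = {2, 3, 5, 7, 13, 17, 23, 31, ∞}.
(a,b)_5: α=-2, u≡3; β=0, v≡3 (mod 5); (3|5)=-1, (3|5)=-1; sign (−1)^0·-1^0·-1^-2 = +1.
(a,b)_7: α=0, u≡3; β=2, v≡5 (mod 7); (3|7)=-1, (5|7)=-1; sign (−1)^0·-1^2·-1^0 = +1.
(a,b)_2: α=7, β=-8; u≡3, v≡1 (mod 8); ε(u)ε(v)=1·0, αω(v)=7·0, βω(u)=-8·1; sum ≡ 0  ⇒  +1.
(a,b)_23: α=1, u≡10; β=1, v≡15 (mod 23); (10|23)=-1, (15|23)=-1; sign (−1)^1·-1^1·-1^1 = -1.
(a,b)_13: α=1, u≡10; β=2, v≡9 (mod 13); (10|13)=+1, (9|13)=+1; sign (−1)^0·+1^2·+1^1 = +1.
(a,b)_31: α=1, u≡24; β=2, v≡5 (mod 31); (24|31)=-1, (5|31)=+1; sign (−1)^0·-1^2·+1^1 = +1.
(a,b)_17: α=2, u≡8; β=0, v≡14 (mod 17); (8|17)=+1, (14|17)=-1; sign (−1)^0·+1^0·-1^2 = +1.
(a,b)_∞: sgn(-18538)=−, sgn(-23)=−, so -1.
(a,b)_3: α=-2, u≡2; β=2, v≡1 (mod 3); (2|3)=-1, (1|3)=+1; sign (−1)^0·-1^2·+1^-2 = +1.
Ram(-18538, -23) = {23, ∞}; no ℚ_23-point on the conic.

[23, inf]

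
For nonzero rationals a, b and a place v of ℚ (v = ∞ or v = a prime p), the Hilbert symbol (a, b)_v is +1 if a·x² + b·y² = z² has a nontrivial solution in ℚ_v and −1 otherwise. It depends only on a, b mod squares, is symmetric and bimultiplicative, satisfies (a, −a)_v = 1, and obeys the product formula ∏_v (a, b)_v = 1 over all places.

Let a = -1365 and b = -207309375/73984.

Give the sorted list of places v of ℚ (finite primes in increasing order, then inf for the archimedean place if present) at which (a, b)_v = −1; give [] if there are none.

Mod squares: a ≡ -1365, b ≡ -455. Check v ∈ {∞, 2, 3, 5, 7, 13, 17}.
v=17: a=17^0·(≡12), b=17^-2·(≡15) mod 17; (12|17)=-1, (15|17)=+1; (−1)^{0·-2·8}·(-1)^-2·(+1)^0 = +1.
v=5: a=5^1·(≡2), b=5^5·(≡4) mod 5; (2|5)=-1, (4|5)=+1; (−1)^{1·5·2}·(-1)^5·(+1)^1 = -1.
v=3: a=3^1·(≡1), b=3^6·(≡1) mod 3; (1|3)=+1, (1|3)=+1; (−1)^{1·6·1}·(+1)^6·(+1)^1 = +1.
v=∞: -1365 < 0 and -455 < 0  ⇒  (a,b)_∞ = -1.
v=2: v_2(a)=0, v_2(b)=-8; units ≡ 3, 1 (mod 8); ε·ε+αω+βω = 1·0+0·0+-8·1 ≡ 0  ⇒  (a,b)_2 = +1.
v=13: a=13^1·(≡12), b=13^1·(≡4) mod 13; (12|13)=+1, (4|13)=+1; (−1)^{1·1·6}·(+1)^1·(+1)^1 = +1.
v=7: a=7^1·(≡1), b=7^1·(≡3) mod 7; (1|7)=+1, (3|7)=-1; (−1)^{1·1·3}·(+1)^1·(-1)^1 = +1.
(-1365, -455 / ℚ) ramifies at {5, ∞}: a division algebra.

[5, inf]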